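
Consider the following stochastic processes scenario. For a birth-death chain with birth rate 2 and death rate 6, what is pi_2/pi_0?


For birth-death process, pi_n/pi_0 = (lambda/mu)^n
= (2/6)^2
= 0.1111

0.1111


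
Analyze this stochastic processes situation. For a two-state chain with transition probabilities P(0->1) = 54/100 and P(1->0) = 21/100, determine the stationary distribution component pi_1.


Stationary distribution: pi_0 = p10/(p01+p10), pi_1 = p01/(p01+p10)
p01 = 0.5400, p10 = 0.2100
pi_1 = 0.7200

0.7200


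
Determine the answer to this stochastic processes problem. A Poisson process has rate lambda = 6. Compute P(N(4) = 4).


P(N(t)=k) = (lambda*t)^k * exp(-lambda*t) / k!
lambda*t = 24
= 24^4 * exp(-24) / 4!
= 331776 * 3.7751e-11 / 24
= 5.2187e-07

5.2187e-07


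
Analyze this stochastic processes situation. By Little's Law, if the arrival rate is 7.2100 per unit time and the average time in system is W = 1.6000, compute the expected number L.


Little's Law: L = lambda * W
= 7.2100 * 1.6000
= 11.5360

11.5360


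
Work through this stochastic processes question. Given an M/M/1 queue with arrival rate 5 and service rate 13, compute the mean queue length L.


rho = 5/13 = 0.3846
L = rho/(1-rho)
= 0.3846/0.6154
= 0.6250

0.6250


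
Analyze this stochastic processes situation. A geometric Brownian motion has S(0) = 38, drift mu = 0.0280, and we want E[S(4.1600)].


E[S(t)] = S(0) * exp(mu * t)
= 38 * exp(0.0280 * 4.1600)
= 38 * 1.1235
= 42.6943

42.6943


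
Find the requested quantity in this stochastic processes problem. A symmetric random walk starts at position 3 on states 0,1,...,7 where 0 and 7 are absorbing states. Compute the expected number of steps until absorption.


For symmetric RW on 0,...,N with absorbing barriers, E(i) = i*(N-i)
E(3) = 3 * 4 = 12

12


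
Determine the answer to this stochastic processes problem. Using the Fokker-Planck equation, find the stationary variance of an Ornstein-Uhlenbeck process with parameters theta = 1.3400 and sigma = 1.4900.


Stationary variance = sigma^2 / (2*theta)
= 1.4900^2 / (2*1.3400)
= 2.2201 / 2.6800
= 0.8284

0.8284


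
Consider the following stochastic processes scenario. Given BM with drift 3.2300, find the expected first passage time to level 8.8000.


Expected first passage time = a/mu
= 8.8000/3.2300
= 2.7245

2.7245


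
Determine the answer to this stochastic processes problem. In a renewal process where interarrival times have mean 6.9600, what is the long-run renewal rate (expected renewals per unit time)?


Long-run renewal rate = 1/E(X)
= 1/6.9600
= 0.1437

0.1437


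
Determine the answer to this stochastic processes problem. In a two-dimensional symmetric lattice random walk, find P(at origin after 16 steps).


P = C(16,8)^2 / 4^16
= 12870^2 / 4294967296
= 165636900 / 4294967296
= 0.0386

0.0386


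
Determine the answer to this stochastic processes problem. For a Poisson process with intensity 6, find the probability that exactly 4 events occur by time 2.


P(N(t)=k) = (lambda*t)^k * exp(-lambda*t) / k!
lambda*t = 12
= 12^4 * exp(-12) / 4!
= 20736 * 6.1442e-06 / 24
= 0.0053

0.0053


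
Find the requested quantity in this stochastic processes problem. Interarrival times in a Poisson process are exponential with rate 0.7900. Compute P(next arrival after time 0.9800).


P(X > t) = exp(-lambda * t)
= exp(-0.7900 * 0.9800)
= exp(-0.7742) = 0.4611

0.4611


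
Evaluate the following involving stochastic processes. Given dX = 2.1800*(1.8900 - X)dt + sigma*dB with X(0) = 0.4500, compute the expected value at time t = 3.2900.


E[X(t)] = mu + (X(0) - mu)*exp(-theta*t)
= 1.8900 + (0.4500 - 1.8900)*exp(-2.1800*3.2900)
= 1.8900 + -1.4400 * 7.6763e-04
= 1.8889

1.8889


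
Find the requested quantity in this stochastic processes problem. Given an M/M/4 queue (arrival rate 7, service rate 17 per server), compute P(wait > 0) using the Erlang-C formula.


a = lambda/mu = 0.4118
rho = a/c = 0.1029
Erlang-C formula applied:
C(c,a) = 8.8456e-04

8.8456e-04


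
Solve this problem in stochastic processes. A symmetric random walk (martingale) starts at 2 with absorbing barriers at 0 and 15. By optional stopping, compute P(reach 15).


By optional stopping theorem: E(M at tau) = M(0) = 2
P(hit 15)*15 + P(hit 0)*0 = 2
P(hit 15) = (2 - 0)/(15 - 0) = 2/15 = 0.1333

0.1333


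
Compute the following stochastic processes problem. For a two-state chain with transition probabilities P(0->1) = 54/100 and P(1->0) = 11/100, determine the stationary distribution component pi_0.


Stationary distribution: pi_0 = p10/(p01+p10), pi_1 = p01/(p01+p10)
p01 = 0.5400, p10 = 0.1100
pi_0 = 0.1692

0.1692


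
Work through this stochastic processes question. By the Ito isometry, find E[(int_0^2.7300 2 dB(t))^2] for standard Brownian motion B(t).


By Ito isometry: E[(int f dB)^2] = int f^2 dt
= 2^2 * 2.7300
= 4 * 2.7300 = 10.9200

10.9200


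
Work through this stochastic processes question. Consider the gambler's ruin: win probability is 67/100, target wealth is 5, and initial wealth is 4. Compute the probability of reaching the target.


Gambler's ruin formula:
r = q/p = 0.3300/0.6700 = 0.4925
P(win) = (1 - r^i)/(1 - r^N)
= (1 - 0.4925^4)/(1 - 0.4925^5)
= 0.9692

0.9692


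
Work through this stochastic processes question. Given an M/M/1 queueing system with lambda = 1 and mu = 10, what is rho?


rho = lambda/mu
= 1/10
= 0.1000

0.1000


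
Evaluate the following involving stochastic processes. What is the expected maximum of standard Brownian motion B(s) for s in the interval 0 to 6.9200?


E(max B(s)) = sqrt(2t/pi)
= sqrt(2*6.9200/pi)
= sqrt(4.4054)
= 2.0989

2.0989


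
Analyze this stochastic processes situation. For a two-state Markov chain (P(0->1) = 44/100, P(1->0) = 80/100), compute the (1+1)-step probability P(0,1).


P^2 = P^1 * P^1
Computing via matrix multiplication of the transition matrix.
Entry (0,1) of P^2 = 0.3344

0.3344


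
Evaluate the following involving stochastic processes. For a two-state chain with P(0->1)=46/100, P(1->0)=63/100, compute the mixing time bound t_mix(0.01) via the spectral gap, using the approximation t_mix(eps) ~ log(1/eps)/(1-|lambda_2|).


lambda_2 = |1 - p01 - p10| = |1 - 0.4600 - 0.6300| = 0.0900
t_mix ~ log(1/eps)/(1 - |lambda_2|)
= log(100)/(1 - 0.0900) = 4.6052/0.9100
= 5.0606

5.0606


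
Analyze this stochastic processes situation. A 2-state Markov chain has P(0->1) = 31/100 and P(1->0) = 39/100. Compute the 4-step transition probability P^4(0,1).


Computing P^4 by matrix multiplication.
P = [[0.6900, 0.3100], [0.3900, 0.6100]]
After raising P to the power 4:
P^4(0,1) = 0.4393

0.4393


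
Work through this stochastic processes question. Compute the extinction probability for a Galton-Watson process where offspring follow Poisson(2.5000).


Since mu = 2.5000 > 1, extinction prob q < 1.
Solve s = exp(mu*(s-1)) iteratively.
q = 0.1074

0.1074


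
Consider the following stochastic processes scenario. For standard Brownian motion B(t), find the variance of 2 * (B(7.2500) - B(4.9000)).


Var(alpha*(B(t)-B(s))) = alpha^2 * (t-s)
= 2^2 * (7.2500 - 4.9000)
= 4 * 2.3500
= 9.4000

9.4000


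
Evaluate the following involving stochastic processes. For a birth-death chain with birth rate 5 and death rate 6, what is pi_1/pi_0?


For birth-death process, pi_n/pi_0 = (lambda/mu)^n
= (5/6)^1
= 0.8333

0.8333


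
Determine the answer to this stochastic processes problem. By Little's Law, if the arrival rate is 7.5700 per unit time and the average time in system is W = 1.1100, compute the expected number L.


Little's Law: L = lambda * W
= 7.5700 * 1.1100
= 8.4027

8.4027


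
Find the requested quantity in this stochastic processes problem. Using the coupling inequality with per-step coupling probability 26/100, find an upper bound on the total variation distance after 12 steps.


TV distance bound <= (1-delta)^n
= (1 - 0.2600)^12
= 0.7400^12
= 0.0270

0.0270


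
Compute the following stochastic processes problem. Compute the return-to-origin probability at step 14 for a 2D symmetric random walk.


P = C(14,7)^2 / 4^14
= 3432^2 / 268435456
= 11778624 / 268435456
= 0.0439

0.0439


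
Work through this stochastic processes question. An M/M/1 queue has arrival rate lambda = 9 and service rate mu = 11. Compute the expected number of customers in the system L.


rho = 9/11 = 0.8182
L = rho/(1-rho)
= 0.8182/0.1818
= 4.5000

4.5000


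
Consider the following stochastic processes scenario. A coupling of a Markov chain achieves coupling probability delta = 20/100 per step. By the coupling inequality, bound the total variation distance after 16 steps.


TV distance bound <= (1-delta)^n
= (1 - 0.2000)^16
= 0.8000^16
= 0.0281

0.0281


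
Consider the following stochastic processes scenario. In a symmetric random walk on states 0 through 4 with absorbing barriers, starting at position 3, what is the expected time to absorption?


For symmetric RW on 0,...,N with absorbing barriers, E(i) = i*(N-i)
E(3) = 3 * 1 = 3

3


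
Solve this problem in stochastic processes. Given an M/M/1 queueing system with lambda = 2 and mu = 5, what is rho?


rho = lambda/mu
= 2/5
= 0.4000

0.4000


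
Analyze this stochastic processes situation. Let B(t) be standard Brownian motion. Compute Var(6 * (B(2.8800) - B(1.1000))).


Var(alpha*(B(t)-B(s))) = alpha^2 * (t-s)
= 6^2 * (2.8800 - 1.1000)
= 36 * 1.7800
= 64.0800

64.0800


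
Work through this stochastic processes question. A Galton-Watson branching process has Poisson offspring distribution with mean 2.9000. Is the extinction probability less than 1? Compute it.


Since mu = 2.9000 > 1, extinction prob q < 1.
Solve s = exp(mu*(s-1)) iteratively.
q = 0.0668

0.0668


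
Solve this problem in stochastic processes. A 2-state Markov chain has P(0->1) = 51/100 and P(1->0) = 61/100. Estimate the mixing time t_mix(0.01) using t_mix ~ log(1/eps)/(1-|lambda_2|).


lambda_2 = |1 - p01 - p10| = |1 - 0.5100 - 0.6100| = 0.1200
t_mix ~ log(1/eps)/(1 - |lambda_2|)
= log(100)/(1 - 0.1200) = 4.6052/0.8800
= 5.2331

5.2331


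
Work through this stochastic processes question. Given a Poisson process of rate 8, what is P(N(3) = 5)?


P(N(t)=k) = (lambda*t)^k * exp(-lambda*t) / k!
lambda*t = 24
= 24^5 * exp(-24) / 5!
= 7962624 * 3.7751e-11 / 120
= 2.5050e-06

2.5050e-06


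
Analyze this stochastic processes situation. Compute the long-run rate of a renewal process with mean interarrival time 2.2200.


Long-run renewal rate = 1/E(X)
= 1/2.2200
= 0.4505

0.4505


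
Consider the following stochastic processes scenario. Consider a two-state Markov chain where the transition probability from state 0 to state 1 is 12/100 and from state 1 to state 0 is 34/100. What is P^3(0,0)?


Computing P^3 by matrix multiplication.
P = [[0.8800, 0.1200], [0.3400, 0.6600]]
After raising P to the power 3:
P^3(0,0) = 0.7802

0.7802


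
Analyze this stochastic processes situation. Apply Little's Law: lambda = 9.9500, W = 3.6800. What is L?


Little's Law: L = lambda * W
= 9.9500 * 3.6800
= 36.6160

36.6160


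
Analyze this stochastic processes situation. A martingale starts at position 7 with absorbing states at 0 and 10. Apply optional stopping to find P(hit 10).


By optional stopping theorem: E(M at tau) = M(0) = 7
P(hit 10)*10 + P(hit 0)*0 = 7
P(hit 10) = (7 - 0)/(10 - 0) = 7/10 = 0.7000

0.7000


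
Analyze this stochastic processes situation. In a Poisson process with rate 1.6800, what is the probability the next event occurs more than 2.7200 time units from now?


P(X > t) = exp(-lambda * t)
= exp(-1.6800 * 2.7200)
= exp(-4.5696) = 0.0104

0.0104


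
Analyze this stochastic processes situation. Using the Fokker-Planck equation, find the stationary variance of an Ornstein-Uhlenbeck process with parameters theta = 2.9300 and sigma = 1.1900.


Stationary variance = sigma^2 / (2*theta)
= 1.1900^2 / (2*2.9300)
= 1.4161 / 5.8600
= 0.2417

0.2417


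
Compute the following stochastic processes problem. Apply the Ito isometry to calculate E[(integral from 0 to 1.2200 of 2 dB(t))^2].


By Ito isometry: E[(int f dB)^2] = int f^2 dt
= 2^2 * 1.2200
= 4 * 1.2200 = 4.8800

4.8800


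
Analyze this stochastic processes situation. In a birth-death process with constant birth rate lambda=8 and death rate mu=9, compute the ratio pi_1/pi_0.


For birth-death process, pi_n/pi_0 = (lambda/mu)^n
= (8/9)^1
= 0.8889

0.8889


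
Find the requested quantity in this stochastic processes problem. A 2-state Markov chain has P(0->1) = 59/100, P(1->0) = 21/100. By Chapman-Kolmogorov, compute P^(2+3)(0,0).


P^5 = P^2 * P^3
Computing via matrix multiplication of the transition matrix.
Entry (0,0) of P^5 = 0.2627

0.2627


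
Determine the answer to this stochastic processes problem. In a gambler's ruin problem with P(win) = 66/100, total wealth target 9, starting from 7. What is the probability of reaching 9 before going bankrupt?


Gambler's ruin formula:
r = q/p = 0.3400/0.6600 = 0.5152
P(win) = (1 - r^i)/(1 - r^N)
= (1 - 0.5152^7)/(1 - 0.5152^9)
= 0.9929

0.9929


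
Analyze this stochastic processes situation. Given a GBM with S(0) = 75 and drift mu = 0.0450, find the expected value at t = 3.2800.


E[S(t)] = S(0) * exp(mu * t)
= 75 * exp(0.0450 * 3.2800)
= 75 * 1.1590
= 86.9287

86.9287


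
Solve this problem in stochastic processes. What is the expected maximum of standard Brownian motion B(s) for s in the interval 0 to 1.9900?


E(max B(s)) = sqrt(2t/pi)
= sqrt(2*1.9900/pi)
= sqrt(1.2669)
= 1.1256

1.1256


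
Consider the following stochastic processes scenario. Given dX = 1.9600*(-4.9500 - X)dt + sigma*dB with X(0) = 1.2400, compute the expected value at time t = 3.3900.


E[X(t)] = mu + (X(0) - mu)*exp(-theta*t)
= -4.9500 + (1.2400 - -4.9500)*exp(-1.9600*3.3900)
= -4.9500 + 6.1900 * 0.0013
= -4.9419

-4.9419


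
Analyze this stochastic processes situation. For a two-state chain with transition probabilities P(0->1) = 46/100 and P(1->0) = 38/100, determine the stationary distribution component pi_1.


Stationary distribution: pi_0 = p10/(p01+p10), pi_1 = p01/(p01+p10)
p01 = 0.4600, p10 = 0.3800
pi_1 = 0.5476

0.5476


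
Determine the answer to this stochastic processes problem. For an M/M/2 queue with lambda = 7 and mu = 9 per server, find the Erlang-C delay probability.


a = lambda/mu = 0.7778
rho = a/c = 0.3889
Erlang-C formula applied:
C(c,a) = 0.2178

0.2178


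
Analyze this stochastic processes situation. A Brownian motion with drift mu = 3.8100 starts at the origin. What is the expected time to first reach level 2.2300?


Expected first passage time = a/mu
= 2.2300/3.8100
= 0.5853

0.5853


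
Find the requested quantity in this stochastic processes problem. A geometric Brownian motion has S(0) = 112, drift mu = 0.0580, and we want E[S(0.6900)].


E[S(t)] = S(0) * exp(mu * t)
= 112 * exp(0.0580 * 0.6900)
= 112 * 1.0408
= 116.5731

116.5731


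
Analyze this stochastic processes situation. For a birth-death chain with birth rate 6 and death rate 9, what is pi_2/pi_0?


For birth-death process, pi_n/pi_0 = (lambda/mu)^n
= (6/9)^2
= 0.4444

0.4444


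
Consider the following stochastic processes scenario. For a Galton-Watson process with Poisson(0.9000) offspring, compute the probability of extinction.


Since mu = 0.9000 <= 1, extinction probability = 1.

1.0000


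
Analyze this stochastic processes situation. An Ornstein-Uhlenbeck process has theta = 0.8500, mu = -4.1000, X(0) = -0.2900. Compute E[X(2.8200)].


E[X(t)] = mu + (X(0) - mu)*exp(-theta*t)
= -4.1000 + (-0.2900 - -4.1000)*exp(-0.8500*2.8200)
= -4.1000 + 3.8100 * 0.0910
= -3.7533

-3.7533


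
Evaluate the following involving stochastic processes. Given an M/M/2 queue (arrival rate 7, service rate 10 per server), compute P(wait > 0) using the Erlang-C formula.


a = lambda/mu = 0.7000
rho = a/c = 0.3500
Erlang-C formula applied:
C(c,a) = 0.1815

0.1815


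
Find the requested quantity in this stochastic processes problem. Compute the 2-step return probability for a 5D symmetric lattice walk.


P(return in 2 steps) = P(reverse first step) = 1/(2d)
= 1/10
= 0.1000

0.1000


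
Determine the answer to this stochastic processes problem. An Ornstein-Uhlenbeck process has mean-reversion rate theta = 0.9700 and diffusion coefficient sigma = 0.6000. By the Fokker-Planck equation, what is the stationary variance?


Stationary variance = sigma^2 / (2*theta)
= 0.6000^2 / (2*0.9700)
= 0.3600 / 1.9400
= 0.1856

0.1856


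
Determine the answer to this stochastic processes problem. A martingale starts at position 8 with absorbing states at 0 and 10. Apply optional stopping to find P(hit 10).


By optional stopping theorem: E(M at tau) = M(0) = 8
P(hit 10)*10 + P(hit 0)*0 = 8
P(hit 10) = (8 - 0)/(10 - 0) = 4/5 = 0.8000

0.8000


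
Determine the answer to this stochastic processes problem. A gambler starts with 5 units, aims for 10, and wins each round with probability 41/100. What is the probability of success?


Gambler's ruin formula:
r = q/p = 0.5900/0.4100 = 1.4390
P(win) = (1 - r^i)/(1 - r^N)
= (1 - 1.4390^5)/(1 - 1.4390^10)
= 0.1395

0.1395


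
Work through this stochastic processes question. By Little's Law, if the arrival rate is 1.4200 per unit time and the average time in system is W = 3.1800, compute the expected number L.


Little's Law: L = lambda * W
= 1.4200 * 3.1800
= 4.5156

4.5156


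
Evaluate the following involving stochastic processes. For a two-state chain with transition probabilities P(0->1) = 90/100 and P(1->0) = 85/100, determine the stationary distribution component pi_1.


Stationary distribution: pi_0 = p10/(p01+p10), pi_1 = p01/(p01+p10)
p01 = 0.9000, p10 = 0.8500
pi_1 = 0.5143

0.5143


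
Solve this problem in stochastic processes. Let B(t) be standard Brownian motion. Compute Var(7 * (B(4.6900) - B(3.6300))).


Var(alpha*(B(t)-B(s))) = alpha^2 * (t-s)
= 7^2 * (4.6900 - 3.6300)
= 49 * 1.0600
= 51.9400

51.9400


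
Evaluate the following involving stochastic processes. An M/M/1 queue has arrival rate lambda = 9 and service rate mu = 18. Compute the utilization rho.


rho = lambda/mu
= 9/18
= 0.5000

0.5000


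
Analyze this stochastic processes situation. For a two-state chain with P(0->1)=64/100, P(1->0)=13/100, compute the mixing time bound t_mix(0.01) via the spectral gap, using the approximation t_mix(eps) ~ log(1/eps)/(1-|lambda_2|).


lambda_2 = |1 - p01 - p10| = |1 - 0.6400 - 0.1300| = 0.2300
t_mix ~ log(1/eps)/(1 - |lambda_2|)
= log(100)/(1 - 0.2300) = 4.6052/0.7700
= 5.9807

5.9807


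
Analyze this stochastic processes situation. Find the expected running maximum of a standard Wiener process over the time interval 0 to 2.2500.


E(max B(s)) = sqrt(2t/pi)
= sqrt(2*2.2500/pi)
= sqrt(1.4324)
= 1.1968

1.1968


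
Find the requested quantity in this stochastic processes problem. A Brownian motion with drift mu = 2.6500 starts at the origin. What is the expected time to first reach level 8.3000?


Expected first passage time = a/mu
= 8.3000/2.6500
= 3.1321

3.1321


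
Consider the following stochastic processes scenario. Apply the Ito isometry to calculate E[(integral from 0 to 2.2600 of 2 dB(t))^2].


By Ito isometry: E[(int f dB)^2] = int f^2 dt
= 2^2 * 2.2600
= 4 * 2.2600 = 9.0400

9.0400


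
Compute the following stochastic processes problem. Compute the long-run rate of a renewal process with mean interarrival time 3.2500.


Long-run renewal rate = 1/E(X)
= 1/3.2500
= 0.3077

0.3077


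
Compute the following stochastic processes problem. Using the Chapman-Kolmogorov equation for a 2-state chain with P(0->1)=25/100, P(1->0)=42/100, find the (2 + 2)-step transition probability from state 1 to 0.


P^4 = P^2 * P^2
Computing via matrix multiplication of the transition matrix.
Entry (1,0) of P^4 = 0.6194

0.6194


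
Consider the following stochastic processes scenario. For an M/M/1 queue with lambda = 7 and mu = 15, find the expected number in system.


rho = 7/15 = 0.4667
L = rho/(1-rho)
= 0.4667/0.5333
= 0.8750

0.8750


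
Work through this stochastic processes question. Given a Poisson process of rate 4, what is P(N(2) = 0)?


P(N(t)=k) = (lambda*t)^k * exp(-lambda*t) / k!
lambda*t = 8
= 8^0 * exp(-8) / 0!
= 1 * 3.3546e-04 / 1
= 3.3546e-04

3.3546e-04


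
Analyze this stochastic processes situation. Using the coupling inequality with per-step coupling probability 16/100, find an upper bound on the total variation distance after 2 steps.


TV distance bound <= (1-delta)^n
= (1 - 0.1600)^2
= 0.8400^2
= 0.7056

0.7056


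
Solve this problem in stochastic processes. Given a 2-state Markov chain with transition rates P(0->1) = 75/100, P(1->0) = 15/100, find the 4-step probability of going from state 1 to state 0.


Computing P^4 by matrix multiplication.
P = [[0.2500, 0.7500], [0.1500, 0.8500]]
After raising P to the power 4:
P^4(1,0) = 0.1666

0.1666


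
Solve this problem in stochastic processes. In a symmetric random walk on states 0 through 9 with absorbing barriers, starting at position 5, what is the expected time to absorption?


For symmetric RW on 0,...,N with absorbing barriers, E(i) = i*(N-i)
E(5) = 5 * 4 = 20

20


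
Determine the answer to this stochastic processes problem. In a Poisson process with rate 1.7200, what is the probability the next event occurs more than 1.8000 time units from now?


P(X > t) = exp(-lambda * t)
= exp(-1.7200 * 1.8000)
= exp(-3.0960) = 0.0452

0.0452


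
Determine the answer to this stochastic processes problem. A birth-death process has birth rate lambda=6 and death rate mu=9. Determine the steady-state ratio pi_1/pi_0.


For birth-death process, pi_n/pi_0 = (lambda/mu)^n
= (6/9)^1
= 0.6667

0.6667


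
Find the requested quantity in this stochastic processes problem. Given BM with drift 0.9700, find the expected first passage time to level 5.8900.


Expected first passage time = a/mu
= 5.8900/0.9700
= 6.0722

6.0722


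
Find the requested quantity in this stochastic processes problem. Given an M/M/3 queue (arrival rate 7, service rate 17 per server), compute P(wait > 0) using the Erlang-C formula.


a = lambda/mu = 0.4118
rho = a/c = 0.1373
Erlang-C formula applied:
C(c,a) = 0.0089

0.0089


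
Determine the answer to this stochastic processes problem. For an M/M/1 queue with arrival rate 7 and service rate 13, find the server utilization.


rho = lambda/mu
= 7/13
= 0.5385

0.5385


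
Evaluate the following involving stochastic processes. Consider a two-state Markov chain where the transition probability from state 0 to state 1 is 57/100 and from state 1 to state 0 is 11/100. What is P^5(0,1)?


Computing P^5 by matrix multiplication.
P = [[0.4300, 0.5700], [0.1100, 0.8900]]
After raising P to the power 5:
P^5(0,1) = 0.8354

0.8354


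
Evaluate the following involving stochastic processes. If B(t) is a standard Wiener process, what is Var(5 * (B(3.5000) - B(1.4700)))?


Var(alpha*(B(t)-B(s))) = alpha^2 * (t-s)
= 5^2 * (3.5000 - 1.4700)
= 25 * 2.0300
= 50.7500

50.7500


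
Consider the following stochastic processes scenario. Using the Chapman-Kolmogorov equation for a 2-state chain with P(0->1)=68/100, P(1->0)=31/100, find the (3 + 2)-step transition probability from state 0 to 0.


P^5 = P^3 * P^2
Computing via matrix multiplication of the transition matrix.
Entry (0,0) of P^5 = 0.3131

0.3131


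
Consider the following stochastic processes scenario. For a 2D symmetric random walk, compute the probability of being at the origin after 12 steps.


P = C(12,6)^2 / 4^12
= 924^2 / 16777216
= 853776 / 16777216
= 0.0509

0.0509


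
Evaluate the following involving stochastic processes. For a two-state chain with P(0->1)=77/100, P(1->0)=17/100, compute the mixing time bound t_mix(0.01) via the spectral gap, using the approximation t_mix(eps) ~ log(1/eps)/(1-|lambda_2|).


lambda_2 = |1 - p01 - p10| = |1 - 0.7700 - 0.1700| = 0.0600
t_mix ~ log(1/eps)/(1 - |lambda_2|)
= log(100)/(1 - 0.0600) = 4.6052/0.9400
= 4.8991

4.8991


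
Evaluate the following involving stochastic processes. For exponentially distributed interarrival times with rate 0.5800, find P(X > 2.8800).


P(X > t) = exp(-lambda * t)
= exp(-0.5800 * 2.8800)
= exp(-1.6704) = 0.1882

0.1882


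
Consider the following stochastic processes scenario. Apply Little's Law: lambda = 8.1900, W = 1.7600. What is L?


Little's Law: L = lambda * W
= 8.1900 * 1.7600
= 14.4144

14.4144


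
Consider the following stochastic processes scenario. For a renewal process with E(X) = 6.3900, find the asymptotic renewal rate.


Long-run renewal rate = 1/E(X)
= 1/6.3900
= 0.1565

0.1565


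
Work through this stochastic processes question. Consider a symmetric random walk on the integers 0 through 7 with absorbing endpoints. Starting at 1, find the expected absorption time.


For symmetric RW on 0,...,N with absorbing barriers, E(i) = i*(N-i)
E(1) = 1 * 6 = 6

6


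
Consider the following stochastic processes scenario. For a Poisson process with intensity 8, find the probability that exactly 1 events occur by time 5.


P(N(t)=k) = (lambda*t)^k * exp(-lambda*t) / k!
lambda*t = 40
= 40^1 * exp(-40) / 1!
= 40 * 4.2484e-18 / 1
= 1.6993e-16

1.6993e-16


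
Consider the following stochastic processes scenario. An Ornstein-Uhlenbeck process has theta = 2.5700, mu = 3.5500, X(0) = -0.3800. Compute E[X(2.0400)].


E[X(t)] = mu + (X(0) - mu)*exp(-theta*t)
= 3.5500 + (-0.3800 - 3.5500)*exp(-2.5700*2.0400)
= 3.5500 + -3.9300 * 0.0053
= 3.5292

3.5292


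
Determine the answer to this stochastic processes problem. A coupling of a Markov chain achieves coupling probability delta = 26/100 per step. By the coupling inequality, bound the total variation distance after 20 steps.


TV distance bound <= (1-delta)^n
= (1 - 0.2600)^20
= 0.7400^20
= 0.0024

0.0024


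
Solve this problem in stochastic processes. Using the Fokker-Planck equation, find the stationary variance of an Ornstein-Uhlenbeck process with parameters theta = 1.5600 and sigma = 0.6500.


Stationary variance = sigma^2 / (2*theta)
= 0.6500^2 / (2*1.5600)
= 0.4225 / 3.1200
= 0.1354

0.1354


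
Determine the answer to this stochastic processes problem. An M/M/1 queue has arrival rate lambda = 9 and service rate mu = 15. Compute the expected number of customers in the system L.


rho = 9/15 = 0.6000
L = rho/(1-rho)
= 0.6000/0.4000
= 1.5000

1.5000


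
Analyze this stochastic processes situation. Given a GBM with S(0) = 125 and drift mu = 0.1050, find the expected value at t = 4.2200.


E[S(t)] = S(0) * exp(mu * t)
= 125 * exp(0.1050 * 4.2200)
= 125 * 1.5575
= 194.6910

194.6910


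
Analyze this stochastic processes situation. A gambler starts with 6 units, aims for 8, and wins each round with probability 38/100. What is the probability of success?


Gambler's ruin formula:
r = q/p = 0.6200/0.3800 = 1.6316
P(win) = (1 - r^i)/(1 - r^N)
= (1 - 1.6316^6)/(1 - 1.6316^8)
= 0.3630

0.3630


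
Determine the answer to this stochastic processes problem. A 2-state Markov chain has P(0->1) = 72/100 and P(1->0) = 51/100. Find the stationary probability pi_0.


Stationary distribution: pi_0 = p10/(p01+p10), pi_1 = p01/(p01+p10)
p01 = 0.7200, p10 = 0.5100
pi_0 = 0.4146

0.4146


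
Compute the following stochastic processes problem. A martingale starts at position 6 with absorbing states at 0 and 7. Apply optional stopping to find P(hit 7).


By optional stopping theorem: E(M at tau) = M(0) = 6
P(hit 7)*7 + P(hit 0)*0 = 6
P(hit 7) = (6 - 0)/(7 - 0) = 6/7 = 0.8571

0.8571


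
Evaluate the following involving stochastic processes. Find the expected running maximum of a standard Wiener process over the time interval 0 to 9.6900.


E(max B(s)) = sqrt(2t/pi)
= sqrt(2*9.6900/pi)
= sqrt(6.1688)
= 2.4837

2.4837


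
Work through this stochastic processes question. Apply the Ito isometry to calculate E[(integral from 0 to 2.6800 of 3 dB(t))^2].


By Ito isometry: E[(int f dB)^2] = int f^2 dt
= 3^2 * 2.6800
= 9 * 2.6800 = 24.1200

24.1200


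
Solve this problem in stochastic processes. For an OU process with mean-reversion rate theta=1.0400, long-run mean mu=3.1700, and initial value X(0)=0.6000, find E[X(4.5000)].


E[X(t)] = mu + (X(0) - mu)*exp(-theta*t)
= 3.1700 + (0.6000 - 3.1700)*exp(-1.0400*4.5000)
= 3.1700 + -2.5700 * 0.0093
= 3.1462

3.1462


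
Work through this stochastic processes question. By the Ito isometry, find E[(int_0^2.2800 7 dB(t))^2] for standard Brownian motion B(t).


By Ito isometry: E[(int f dB)^2] = int f^2 dt
= 7^2 * 2.2800
= 49 * 2.2800 = 111.7200

111.7200


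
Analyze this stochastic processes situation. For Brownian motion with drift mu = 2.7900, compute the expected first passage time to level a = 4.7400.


Expected first passage time = a/mu
= 4.7400/2.7900
= 1.6989

1.6989


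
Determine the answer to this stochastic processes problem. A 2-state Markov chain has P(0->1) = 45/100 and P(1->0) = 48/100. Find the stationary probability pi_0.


Stationary distribution: pi_0 = p10/(p01+p10), pi_1 = p01/(p01+p10)
p01 = 0.4500, p10 = 0.4800
pi_0 = 0.5161

0.5161


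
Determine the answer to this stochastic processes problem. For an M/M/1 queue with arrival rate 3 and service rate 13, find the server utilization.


rho = lambda/mu
= 3/13
= 0.2308

0.2308


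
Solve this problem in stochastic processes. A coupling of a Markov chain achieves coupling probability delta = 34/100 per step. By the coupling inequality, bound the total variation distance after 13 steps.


TV distance bound <= (1-delta)^n
= (1 - 0.3400)^13
= 0.6600^13
= 0.0045

0.0045


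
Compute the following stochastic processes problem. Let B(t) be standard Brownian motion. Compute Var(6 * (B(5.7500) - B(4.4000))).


Var(alpha*(B(t)-B(s))) = alpha^2 * (t-s)
= 6^2 * (5.7500 - 4.4000)
= 36 * 1.3500
= 48.6000

48.6000


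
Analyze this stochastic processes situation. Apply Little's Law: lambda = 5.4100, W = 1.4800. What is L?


Little's Law: L = lambda * W
= 5.4100 * 1.4800
= 8.0068

8.0068


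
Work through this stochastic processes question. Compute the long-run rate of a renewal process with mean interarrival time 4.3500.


Long-run renewal rate = 1/E(X)
= 1/4.3500
= 0.2299

0.2299


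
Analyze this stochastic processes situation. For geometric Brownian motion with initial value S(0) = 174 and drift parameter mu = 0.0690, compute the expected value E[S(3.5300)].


E[S(t)] = S(0) * exp(mu * t)
= 174 * exp(0.0690 * 3.5300)
= 174 * 1.2758
= 221.9884

221.9884


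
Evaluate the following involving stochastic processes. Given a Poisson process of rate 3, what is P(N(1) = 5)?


P(N(t)=k) = (lambda*t)^k * exp(-lambda*t) / k!
lambda*t = 3
= 3^5 * exp(-3) / 5!
= 243 * 0.0498 / 120
= 0.1008

0.1008


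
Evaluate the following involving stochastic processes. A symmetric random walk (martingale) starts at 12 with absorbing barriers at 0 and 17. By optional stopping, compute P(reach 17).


By optional stopping theorem: E(M at tau) = M(0) = 12
P(hit 17)*17 + P(hit 0)*0 = 12
P(hit 17) = (12 - 0)/(17 - 0) = 12/17 = 0.7059

0.7059


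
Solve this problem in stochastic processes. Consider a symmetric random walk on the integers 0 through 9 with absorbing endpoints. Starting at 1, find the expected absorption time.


For symmetric RW on 0,...,N with absorbing barriers, E(i) = i*(N-i)
E(1) = 1 * 8 = 8

8


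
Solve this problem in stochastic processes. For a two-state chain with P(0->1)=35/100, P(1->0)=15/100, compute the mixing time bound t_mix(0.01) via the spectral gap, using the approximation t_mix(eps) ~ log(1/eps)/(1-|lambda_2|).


lambda_2 = |1 - p01 - p10| = |1 - 0.3500 - 0.1500| = 0.5000
t_mix ~ log(1/eps)/(1 - |lambda_2|)
= log(100)/(1 - 0.5000) = 4.6052/0.5000
= 9.2103

9.2103


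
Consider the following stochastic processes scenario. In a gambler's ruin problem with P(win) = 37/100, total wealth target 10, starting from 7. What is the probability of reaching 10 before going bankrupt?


Gambler's ruin formula:
r = q/p = 0.6300/0.3700 = 1.7027
P(win) = (1 - r^i)/(1 - r^N)
= (1 - 1.7027^7)/(1 - 1.7027^10)
= 0.1987

0.1987


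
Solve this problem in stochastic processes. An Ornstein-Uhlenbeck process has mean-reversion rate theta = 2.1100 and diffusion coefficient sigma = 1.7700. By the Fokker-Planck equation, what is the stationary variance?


Stationary variance = sigma^2 / (2*theta)
= 1.7700^2 / (2*2.1100)
= 3.1329 / 4.2200
= 0.7424

0.7424


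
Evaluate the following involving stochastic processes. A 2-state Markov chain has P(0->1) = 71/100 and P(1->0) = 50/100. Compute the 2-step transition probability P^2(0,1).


Computing P^2 by matrix multiplication.
P = [[0.2900, 0.7100], [0.5000, 0.5000]]
After raising P to the power 2:
P^2(0,1) = 0.5609

0.5609


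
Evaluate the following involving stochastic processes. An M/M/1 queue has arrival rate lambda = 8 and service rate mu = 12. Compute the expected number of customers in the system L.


rho = 8/12 = 0.6667
L = rho/(1-rho)
= 0.6667/0.3333
= 2.0000

2.0000


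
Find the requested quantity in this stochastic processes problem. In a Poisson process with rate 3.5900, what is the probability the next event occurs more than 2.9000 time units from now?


P(X > t) = exp(-lambda * t)
= exp(-3.5900 * 2.9000)
= exp(-10.4110) = 3.0100e-05

3.0100e-05


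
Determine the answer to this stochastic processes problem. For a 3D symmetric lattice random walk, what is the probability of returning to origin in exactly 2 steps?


P(return in 2 steps) = P(reverse first step) = 1/(2d)
= 1/6
= 0.1667

0.1667


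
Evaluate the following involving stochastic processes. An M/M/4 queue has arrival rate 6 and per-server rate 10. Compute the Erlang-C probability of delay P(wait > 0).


a = lambda/mu = 0.6000
rho = a/c = 0.1500
Erlang-C formula applied:
C(c,a) = 0.0035

0.0035


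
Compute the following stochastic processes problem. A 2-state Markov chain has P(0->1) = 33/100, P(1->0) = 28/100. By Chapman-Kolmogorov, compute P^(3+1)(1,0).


P^4 = P^3 * P^1
Computing via matrix multiplication of the transition matrix.
Entry (1,0) of P^4 = 0.4484

0.4484


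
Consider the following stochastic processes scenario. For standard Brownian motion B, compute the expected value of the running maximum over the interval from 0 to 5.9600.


E(max B(s)) = sqrt(2t/pi)
= sqrt(2*5.9600/pi)
= sqrt(3.7943)
= 1.9479

1.9479


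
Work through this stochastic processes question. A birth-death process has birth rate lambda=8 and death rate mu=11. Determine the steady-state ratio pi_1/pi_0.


For birth-death process, pi_n/pi_0 = (lambda/mu)^n
= (8/11)^1
= 0.7273

0.7273


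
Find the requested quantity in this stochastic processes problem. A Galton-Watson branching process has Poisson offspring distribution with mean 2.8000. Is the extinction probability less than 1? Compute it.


Since mu = 2.8000 > 1, extinction prob q < 1.
Solve s = exp(mu*(s-1)) iteratively.
q = 0.0750

0.0750


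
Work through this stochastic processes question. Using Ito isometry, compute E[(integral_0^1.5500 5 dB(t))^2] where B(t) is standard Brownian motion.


By Ito isometry: E[(int f dB)^2] = int f^2 dt
= 5^2 * 1.5500
= 25 * 1.5500 = 38.7500

38.7500


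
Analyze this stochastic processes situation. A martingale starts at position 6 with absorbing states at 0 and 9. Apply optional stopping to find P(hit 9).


By optional stopping theorem: E(M at tau) = M(0) = 6
P(hit 9)*9 + P(hit 0)*0 = 6
P(hit 9) = (6 - 0)/(9 - 0) = 2/3 = 0.6667

0.6667


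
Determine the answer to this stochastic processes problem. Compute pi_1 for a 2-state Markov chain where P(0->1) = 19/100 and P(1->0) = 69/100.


Stationary distribution: pi_0 = p10/(p01+p10), pi_1 = p01/(p01+p10)
p01 = 0.1900, p10 = 0.6900
pi_1 = 0.2159

0.2159


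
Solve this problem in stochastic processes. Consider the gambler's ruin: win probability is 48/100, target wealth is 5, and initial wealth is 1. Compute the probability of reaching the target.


Gambler's ruin formula:
r = q/p = 0.5200/0.4800 = 1.0833
P(win) = (1 - r^i)/(1 - r^N)
= (1 - 1.0833^1)/(1 - 1.0833^5)
= 0.1693

0.1693


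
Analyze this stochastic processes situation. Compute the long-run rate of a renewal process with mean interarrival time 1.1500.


Long-run renewal rate = 1/E(X)
= 1/1.1500
= 0.8696

0.8696


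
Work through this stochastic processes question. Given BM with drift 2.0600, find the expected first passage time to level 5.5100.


Expected first passage time = a/mu
= 5.5100/2.0600
= 2.6748

2.6748


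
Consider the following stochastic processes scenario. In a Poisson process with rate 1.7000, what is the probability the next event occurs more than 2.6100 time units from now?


P(X > t) = exp(-lambda * t)
= exp(-1.7000 * 2.6100)
= exp(-4.4370) = 0.0118

0.0118


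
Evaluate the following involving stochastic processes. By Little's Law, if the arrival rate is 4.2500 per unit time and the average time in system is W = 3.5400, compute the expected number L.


Little's Law: L = lambda * W
= 4.2500 * 3.5400
= 15.0450

15.0450


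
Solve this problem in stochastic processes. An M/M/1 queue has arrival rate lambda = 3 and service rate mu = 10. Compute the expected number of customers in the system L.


rho = 3/10 = 0.3000
L = rho/(1-rho)
= 0.3000/0.7000
= 0.4286

0.4286


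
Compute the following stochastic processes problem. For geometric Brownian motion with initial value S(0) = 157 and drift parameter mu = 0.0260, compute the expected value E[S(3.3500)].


E[S(t)] = S(0) * exp(mu * t)
= 157 * exp(0.0260 * 3.3500)
= 157 * 1.0910
= 171.2879

171.2879


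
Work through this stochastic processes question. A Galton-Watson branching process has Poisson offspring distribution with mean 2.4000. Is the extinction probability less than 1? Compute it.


Since mu = 2.4000 > 1, extinction prob q < 1.
Solve s = exp(mu*(s-1)) iteratively.
q = 0.1214

0.1214


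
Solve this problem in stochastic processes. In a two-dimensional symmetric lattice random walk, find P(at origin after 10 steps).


P = C(10,5)^2 / 4^10
= 252^2 / 1048576
= 63504 / 1048576
= 0.0606

0.0606


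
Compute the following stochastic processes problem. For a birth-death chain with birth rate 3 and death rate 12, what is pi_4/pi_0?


For birth-death process, pi_n/pi_0 = (lambda/mu)^n
= (3/12)^4
= 0.0039

0.0039


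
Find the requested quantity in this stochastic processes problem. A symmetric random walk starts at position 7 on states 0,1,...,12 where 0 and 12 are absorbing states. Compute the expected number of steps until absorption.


For symmetric RW on 0,...,N with absorbing barriers, E(i) = i*(N-i)
E(7) = 7 * 5 = 35

35


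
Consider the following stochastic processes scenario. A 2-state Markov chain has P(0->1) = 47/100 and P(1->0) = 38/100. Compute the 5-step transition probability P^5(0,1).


Computing P^5 by matrix multiplication.
P = [[0.5300, 0.4700], [0.3800, 0.6200]]
After raising P to the power 5:
P^5(0,1) = 0.5529

0.5529


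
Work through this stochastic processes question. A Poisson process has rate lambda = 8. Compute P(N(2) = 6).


P(N(t)=k) = (lambda*t)^k * exp(-lambda*t) / k!
lambda*t = 16
= 16^6 * exp(-16) / 6!
= 16777216 * 1.1254e-07 / 720
= 0.0026

0.0026


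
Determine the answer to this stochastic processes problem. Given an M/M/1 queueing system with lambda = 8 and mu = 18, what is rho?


rho = lambda/mu
= 8/18
= 0.4444

0.4444


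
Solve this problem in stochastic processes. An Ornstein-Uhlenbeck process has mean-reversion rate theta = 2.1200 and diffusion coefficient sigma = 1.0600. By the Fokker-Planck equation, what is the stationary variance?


Stationary variance = sigma^2 / (2*theta)
= 1.0600^2 / (2*2.1200)
= 1.1236 / 4.2400
= 0.2650

0.2650
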